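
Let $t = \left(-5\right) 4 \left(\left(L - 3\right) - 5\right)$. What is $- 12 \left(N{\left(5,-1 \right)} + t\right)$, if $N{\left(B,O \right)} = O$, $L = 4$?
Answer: $-948$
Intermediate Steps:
$t = 80$ ($t = \left(-5\right) 4 \left(\left(4 - 3\right) - 5\right) = - 20 \left(1 - 5\right) = \left(-20\right) \left(-4\right) = 80$)
$- 12 \left(N{\left(5,-1 \right)} + t\right) = - 12 \left(-1 + 80\right) = \left(-12\right) 79 = -948$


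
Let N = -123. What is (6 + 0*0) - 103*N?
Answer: 12675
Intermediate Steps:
(6 + 0*0) - 103*N = (6 + 0*0) - 103*(-123) = (6 + 0) + 12669 = 6 + 12669 = 12675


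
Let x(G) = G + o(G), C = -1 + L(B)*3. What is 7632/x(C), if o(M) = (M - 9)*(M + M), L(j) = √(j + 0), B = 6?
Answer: -18288/145 - 9072*√6/145 ≈ -279.38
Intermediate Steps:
L(j) = √j
C = -1 + 3*√6 (C = -1 + √6*3 = -1 + 3*√6 ≈ 6.3485)
o(M) = 2*M*(-9 + M) (o(M) = (-9 + M)*(2*M) = 2*M*(-9 + M))
x(G) = G + 2*G*(-9 + G)
7632/x(C) = 7632/(((-1 + 3*√6)*(-17 + 2*(-1 + 3*√6)))) = 7632/(((-1 + 3*√6)*(-17 + (-2 + 6*√6)))) = 7632/(((-1 + 3*√6)*(-19 + 6*√6))) = 7632*(1/((-1 + 3*√6)*(-19 + 6*√6))) = 7632/((-1 + 3*√6)*(-19 + 6*√6))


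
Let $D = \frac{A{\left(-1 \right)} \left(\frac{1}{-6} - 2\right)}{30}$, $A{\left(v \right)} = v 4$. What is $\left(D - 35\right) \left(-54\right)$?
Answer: $\frac{9372}{5} \approx 1874.4$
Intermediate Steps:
$A{\left(v \right)} = 4 v$
$D = \frac{13}{45}$ ($D = \frac{4 \left(-1\right) \left(\frac{1}{-6} - 2\right)}{30} = - 4 \left(- \frac{1}{6} - 2\right) \frac{1}{30} = \left(-4\right) \left(- \frac{13}{6}\right) \frac{1}{30} = \frac{26}{3} \cdot \frac{1}{30} = \frac{13}{45} \approx 0.28889$)
$\left(D - 35\right) \left(-54\right) = \left(\frac{13}{45} - 35\right) \left(-54\right) = \left(- \frac{1562}{45}\right) \left(-54\right) = \frac{9372}{5}$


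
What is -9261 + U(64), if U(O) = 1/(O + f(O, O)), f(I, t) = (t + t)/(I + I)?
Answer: -601964/65 ≈ -9261.0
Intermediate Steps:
f(I, t) = t/I (f(I, t) = (2*t)/((2*I)) = (2*t)*(1/(2*I)) = t/I)
U(O) = 1/(1 + O) (U(O) = 1/(O + O/O) = 1/(O + 1) = 1/(1 + O))
-9261 + U(64) = -9261 + 1/(1 + 64) = -9261 + 1/65 = -601964/65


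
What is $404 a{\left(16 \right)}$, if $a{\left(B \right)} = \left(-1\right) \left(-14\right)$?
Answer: $5656$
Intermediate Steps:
$a{\left(B \right)} = 14$
$404 a{\left(16 \right)} = 404 \cdot 14 = 5656$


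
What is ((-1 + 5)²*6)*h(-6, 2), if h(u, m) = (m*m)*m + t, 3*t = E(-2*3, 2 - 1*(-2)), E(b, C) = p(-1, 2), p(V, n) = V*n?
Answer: 704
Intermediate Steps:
E(b, C) = -2 (E(b, C) = -1*2 = -2)
t = -⅔ (t = (⅓)*(-2) = -⅔ ≈ -0.66667)
h(u, m) = -⅔ + m³ (h(u, m) = (m*m)*m - ⅔ = m²*m - ⅔ = m³ - ⅔ = -⅔ + m³)
((-1 + 5)²*6)*h(-6, 2) = ((-1 + 5)²*6)*(-⅔ + 2³) = (4²*6)*(-⅔ + 8) = (16*6)*(22/3) = 96*(22/3) = 704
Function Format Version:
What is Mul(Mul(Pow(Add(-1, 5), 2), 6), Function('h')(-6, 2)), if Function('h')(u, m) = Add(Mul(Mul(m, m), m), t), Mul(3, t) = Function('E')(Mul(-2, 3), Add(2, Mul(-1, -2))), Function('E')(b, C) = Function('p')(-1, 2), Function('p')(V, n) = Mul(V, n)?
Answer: 704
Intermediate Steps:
Function('E')(b, C) = -2 (Function('E')(b, C) = Mul(-1, 2) = -2)
t = Rational(-2, 3) (t = Mul(Rational(1, 3), -2) = Rational(-2, 3) ≈ -0.66667)
Function('h')(u, m) = Add(Rational(-2, 3), Pow(m, 3)) (Function('h')(u, m) = Add(Mul(Mul(m, m), m), Rational(-2, 3)) = Add(Mul(Pow(m, 2), m), Rational(-2, 3)) = Add(Pow(m, 3), Rational(-2, 3)) = Add(Rational(-2, 3), Pow(m, 3)))
Mul(Mul(Pow(Add(-1, 5), 2), 6), Function('h')(-6, 2)) = Mul(Mul(Pow(Add(-1, 5), 2), 6), Add(Rational(-2, 3), Pow(2, 3))) = Mul(Mul(Pow(4, 2), 6), Add(Rational(-2, 3), 8)) = Mul(Mul(16, 6), Rational(22, 3)) = Mul(96, Rational(22, 3)) = 704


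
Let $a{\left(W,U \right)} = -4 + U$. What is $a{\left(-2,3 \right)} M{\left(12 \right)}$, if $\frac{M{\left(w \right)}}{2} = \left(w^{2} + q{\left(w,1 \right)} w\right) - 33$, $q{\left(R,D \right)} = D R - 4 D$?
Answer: $-414$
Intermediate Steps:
$q{\left(R,D \right)} = - 4 D + D R$
$M{\left(w \right)} = -66 + 2 w^{2} + 2 w \left(-4 + w\right)$ ($M{\left(w \right)} = 2 \left(\left(w^{2} + 1 \left(-4 + w\right) w\right) - 33\right) = 2 \left(\left(w^{2} + \left(-4 + w\right) w\right) - 33\right) = 2 \left(\left(w^{2} + w \left(-4 + w\right)\right) - 33\right) = 2 \left(-33 + w^{2} + w \left(-4 + w\right)\right) = -66 + 2 w^{2} + 2 w \left(-4 + w\right)$)
$a{\left(-2,3 \right)} M{\left(12 \right)} = \left(-4 + 3\right) \left(-66 - 96 + 4 \cdot 12^{2}\right) = - (-66 - 96 + 4 \cdot 144) = - (-66 - 96 + 576) = \left(-1\right) 414 = -414$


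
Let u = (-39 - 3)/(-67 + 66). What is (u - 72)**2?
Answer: 900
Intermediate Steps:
u = 42 (u = -42/(-1) = -42*(-1) = 42)
(u - 72)**2 = (42 - 72)**2 = (-30)**2 = 900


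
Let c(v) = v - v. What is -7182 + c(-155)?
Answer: -7182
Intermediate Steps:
c(v) = 0
-7182 + c(-155) = -7182 + 0 = -7182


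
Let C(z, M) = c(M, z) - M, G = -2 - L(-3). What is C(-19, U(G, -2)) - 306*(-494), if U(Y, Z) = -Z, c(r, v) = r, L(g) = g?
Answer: 151164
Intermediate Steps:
G = 1 (G = -2 - 1*(-3) = -2 + 3 = 1)
C(z, M) = 0 (C(z, M) = M - M = 0)
C(-19, U(G, -2)) - 306*(-494) = 0 - 306*(-494) = 0 + 151164 = 151164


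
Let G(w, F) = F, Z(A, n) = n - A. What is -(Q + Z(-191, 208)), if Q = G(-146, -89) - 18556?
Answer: 18246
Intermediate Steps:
Q = -18645 (Q = -89 - 18556 = -18645)
-(Q + Z(-191, 208)) = -(-18645 + (208 - 1*(-191))) = -(-18645 + (208 + 191)) = -(-18645 + 399) = -1*(-18246) = 18246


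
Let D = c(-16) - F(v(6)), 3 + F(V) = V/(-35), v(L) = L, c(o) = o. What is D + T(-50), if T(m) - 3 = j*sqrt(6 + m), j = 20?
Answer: -344/35 + 40*I*sqrt(11) ≈ -9.8286 + 132.67*I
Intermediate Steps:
T(m) = 3 + 20*sqrt(6 + m)
F(V) = -3 - V/35 (F(V) = -3 + V/(-35) = -3 + V*(-1/35) = -3 - V/35)
D = -449/35 (D = -16 - (-3 - 1/35*6) = -16 - (-3 - 6/35) = -16 - 1*(-111/35) = -16 + 111/35 = -449/35 ≈ -12.829)
D + T(-50) = -449/35 + (3 + 20*sqrt(6 - 50)) = -449/35 + (3 + 20*sqrt(-44)) = -449/35 + (3 + 20*(2*I*sqrt(11))) = -449/35 + (3 + 40*I*sqrt(11)) = -344/35 + 40*I*sqrt(11)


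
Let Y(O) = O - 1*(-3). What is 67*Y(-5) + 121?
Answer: -13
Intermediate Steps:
Y(O) = 3 + O (Y(O) = O + 3 = 3 + O)
67*Y(-5) + 121 = 67*(3 - 5) + 121 = 67*(-2) + 121 = -134 + 121 = -13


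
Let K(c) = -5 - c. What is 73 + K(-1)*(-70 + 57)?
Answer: 125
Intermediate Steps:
73 + K(-1)*(-70 + 57) = 73 + (-5 - 1*(-1))*(-70 + 57) = 73 + (-5 + 1)*(-13) = 73 - 4*(-13) = 73 + 52 = 125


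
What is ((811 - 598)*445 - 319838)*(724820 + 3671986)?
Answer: -989514380718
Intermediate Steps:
((811 - 598)*445 - 319838)*(724820 + 3671986) = (213*445 - 319838)*4396806 = (94785 - 319838)*4396806 = -225053*4396806 = -989514380718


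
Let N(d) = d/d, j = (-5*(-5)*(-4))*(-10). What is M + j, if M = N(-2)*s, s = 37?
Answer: 1037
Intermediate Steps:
j = 1000 (j = (25*(-4))*(-10) = -100*(-10) = 1000)
N(d) = 1
M = 37 (M = 1*37 = 37)
M + j = 37 + 1000 = 1037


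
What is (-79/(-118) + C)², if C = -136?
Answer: 255008961/13924 ≈ 18314.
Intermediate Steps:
(-79/(-118) + C)² = (-79/(-118) - 136)² = (-79*(-1/118) - 136)² = (79/118 - 136)² = (-15969/118)² = 255008961/13924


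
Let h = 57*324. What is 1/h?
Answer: 1/18468 ≈ 5.4148e-5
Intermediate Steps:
h = 18468
1/h = 1/18468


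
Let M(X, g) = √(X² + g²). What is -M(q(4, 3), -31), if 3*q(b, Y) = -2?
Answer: -√8653/3 ≈ -31.007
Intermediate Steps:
q(b, Y) = -⅔ (q(b, Y) = (⅓)*(-2) = -⅔)
-M(q(4, 3), -31) = -√((-⅔)² + (-31)²) = -√(4/9 + 961) = -√(8653/9) = -√8653/3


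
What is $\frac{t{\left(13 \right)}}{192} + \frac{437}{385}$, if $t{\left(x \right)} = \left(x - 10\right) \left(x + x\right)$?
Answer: $\frac{18989}{12320} \approx 1.5413$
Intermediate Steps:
$t{\left(x \right)} = 2 x \left(-10 + x\right)$ ($t{\left(x \right)} = \left(-10 + x\right) 2 x = 2 x \left(-10 + x\right)$)
$\frac{t{\left(13 \right)}}{192} + \frac{437}{385} = \frac{2 \cdot 13 \left(-10 + 13\right)}{192} + \frac{437}{385} = 2 \cdot 13 \cdot 3 \cdot \frac{1}{192} + 437 \cdot \frac{1}{385} = 78 \cdot \frac{1}{192} + \frac{437}{385} = \frac{13}{32} + \frac{437}{385} = \frac{18989}{12320}$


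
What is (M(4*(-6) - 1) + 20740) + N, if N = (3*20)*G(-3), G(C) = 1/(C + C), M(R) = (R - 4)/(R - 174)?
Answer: 4125299/199 ≈ 20730.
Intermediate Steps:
M(R) = (-4 + R)/(-174 + R)
G(C) = 1/(2*C)
N = -10 (N = (3*20)*((½)/(-3)) = 60*((½)*(-⅓)) = 60*(-⅙) = -10)
(M(4*(-6) - 1) + 20740) + N = ((-4 + (4*(-6) - 1))/(-174 + (4*(-6) - 1)) + 20740) - 10 = ((-4 + (-24 - 1))/(-174 + (-24 - 1)) + 20740) - 10 = ((-4 - 25)/(-174 - 25) + 20740) - 10 = (-29/(-199) + 20740) - 10 = (-1/199*(-29) + 20740) - 10 = (29/199 + 20740) - 10 = 4127289/199 - 10 = 4125299/199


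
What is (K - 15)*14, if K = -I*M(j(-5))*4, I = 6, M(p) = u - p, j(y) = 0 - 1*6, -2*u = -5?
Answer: -3066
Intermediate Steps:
u = 5/2 (u = -1/2*(-5) = 5/2 ≈ 2.5000)
j(y) = -6 (j(y) = 0 - 6 = -6)
M(p) = 5/2 - p
K = -204 (K = -6*(5/2 - 1*(-6))*4 = -6*(5/2 + 6)*4 = -6*(17/2)*4 = -51*4 = -1*204 = -204)
(K - 15)*14 = (-204 - 15)*14 = -219*14 = -3066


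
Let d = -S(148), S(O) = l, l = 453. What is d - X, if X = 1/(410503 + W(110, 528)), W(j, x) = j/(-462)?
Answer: -3905112795/8620558 ≈ -453.00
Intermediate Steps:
S(O) = 453
W(j, x) = -j/462 (W(j, x) = j*(-1/462) = -j/462)
X = 21/8620558 (X = 1/(410503 - 1/462*110) = 1/(410503 - 5/21) = 1/(8620558/21) = 21/8620558 ≈ 2.4360e-6)
d = -453 (d = -1*453 = -453)
d - X = -453 - 1*21/8620558 = -453 - 21/8620558 = -3905112795/8620558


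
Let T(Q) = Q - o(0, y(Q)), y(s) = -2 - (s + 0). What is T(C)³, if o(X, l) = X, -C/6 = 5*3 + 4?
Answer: -1481544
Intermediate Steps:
C = -114 (C = -6*(5*3 + 4) = -6*(15 + 4) = -6*19 = -114)
y(s) = -2 - s
T(Q) = Q (T(Q) = Q - 1*0 = Q + 0 = Q)
T(C)³ = (-114)³ = -1481544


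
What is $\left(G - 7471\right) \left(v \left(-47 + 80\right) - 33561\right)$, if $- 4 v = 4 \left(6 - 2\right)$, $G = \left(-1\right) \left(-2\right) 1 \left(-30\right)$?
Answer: $253741983$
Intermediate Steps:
$G = -60$ ($G = 2 \cdot 1 \left(-30\right) = 2 \left(-30\right) = -60$)
$v = -4$ ($v = - \frac{4 \left(6 - 2\right)}{4} = - \frac{4 \cdot 4}{4} = \left(- \frac{1}{4}\right) 16 = -4$)
$\left(G - 7471\right) \left(v \left(-47 + 80\right) - 33561\right) = \left(-60 - 7471\right) \left(- 4 \left(-47 + 80\right) - 33561\right) = - 7531 \left(\left(-4\right) 33 - 33561\right) = - 7531 \left(-132 - 33561\right) = \left(-7531\right) \left(-33693\right) = 253741983$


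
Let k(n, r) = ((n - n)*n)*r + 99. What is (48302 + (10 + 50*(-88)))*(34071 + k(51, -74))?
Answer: 1500473040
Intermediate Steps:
k(n, r) = 99 (k(n, r) = (0*n)*r + 99 = 0*r + 99 = 0 + 99 = 99)
(48302 + (10 + 50*(-88)))*(34071 + k(51, -74)) = (48302 + (10 + 50*(-88)))*(34071 + 99) = (48302 + (10 - 4400))*34170 = (48302 - 4390)*34170 = 43912*34170 = 1500473040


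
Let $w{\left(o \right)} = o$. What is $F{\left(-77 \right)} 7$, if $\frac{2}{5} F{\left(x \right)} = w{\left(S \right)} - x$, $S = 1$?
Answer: $1365$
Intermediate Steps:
$F{\left(x \right)} = \frac{5}{2} - \frac{5 x}{2}$ ($F{\left(x \right)} = \frac{5 \left(1 - x\right)}{2} = \frac{5}{2} - \frac{5 x}{2}$)
$F{\left(-77 \right)} 7 = \left(\frac{5}{2} - - \frac{385}{2}\right) 7 = \left(\frac{5}{2} + \frac{385}{2}\right) 7 = 195 \cdot 7 = 1365$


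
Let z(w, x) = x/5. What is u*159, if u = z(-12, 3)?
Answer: 477/5 ≈ 95.400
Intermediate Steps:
z(w, x) = x/5 (z(w, x) = x*(⅕) = x/5)
u = ⅗ (u = (⅕)*3 = ⅗ ≈ 0.60000)
u*159 = (⅗)*159 = 477/5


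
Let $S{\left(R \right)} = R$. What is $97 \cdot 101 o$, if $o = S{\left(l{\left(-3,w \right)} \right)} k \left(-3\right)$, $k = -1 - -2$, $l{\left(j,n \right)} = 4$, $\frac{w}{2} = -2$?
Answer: $-117564$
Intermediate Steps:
$w = -4$ ($w = 2 \left(-2\right) = -4$)
$k = 1$ ($k = -1 + 2 = 1$)
$o = -12$ ($o = 4 \cdot 1 \left(-3\right) = 4 \left(-3\right) = -12$)
$97 \cdot 101 o = 97 \cdot 101 \left(-12\right) = 9797 \left(-12\right) = -117564$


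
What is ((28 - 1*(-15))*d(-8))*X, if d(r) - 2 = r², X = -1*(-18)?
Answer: 51084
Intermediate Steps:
X = 18
d(r) = 2 + r²
((28 - 1*(-15))*d(-8))*X = ((28 - 1*(-15))*(2 + (-8)²))*18 = ((28 + 15)*(2 + 64))*18 = (43*66)*18 = 2838*18 = 51084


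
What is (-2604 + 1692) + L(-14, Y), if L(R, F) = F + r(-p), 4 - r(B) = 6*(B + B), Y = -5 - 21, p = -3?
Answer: -970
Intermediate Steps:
Y = -26
r(B) = 4 - 12*B (r(B) = 4 - 6*(B + B) = 4 - 6*2*B = 4 - 12*B)
L(R, F) = -32 + F (L(R, F) = F + (4 - (-12)*(-3)) = F + (4 - 12*3) = F + (4 - 36) = F - 32 = -32 + F)
(-2604 + 1692) + L(-14, Y) = (-2604 + 1692) + (-32 - 26) = -912 - 58 = -970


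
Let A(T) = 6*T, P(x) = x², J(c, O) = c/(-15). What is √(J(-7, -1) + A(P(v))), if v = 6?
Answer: √48705/15 ≈ 14.713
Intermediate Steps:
J(c, O) = -c/15 (J(c, O) = c*(-1/15) = -c/15)
√(J(-7, -1) + A(P(v))) = √(-1/15*(-7) + 6*6²) = √(7/15 + 6*36) = √(7/15 + 216) = √(3247/15) = √48705/15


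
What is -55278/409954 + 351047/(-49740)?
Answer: -73331324779/10195555980 ≈ -7.1925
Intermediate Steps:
-55278/409954 + 351047/(-49740) = -55278*1/409954 + 351047*(-1/49740) = -27639/204977 - 351047/49740 = -73331324779/10195555980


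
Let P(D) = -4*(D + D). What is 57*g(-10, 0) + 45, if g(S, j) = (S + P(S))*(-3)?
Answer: -11925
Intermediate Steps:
P(D) = -8*D
g(S, j) = 21*S (g(S, j) = (S - 8*S)*(-3) = -7*S*(-3) = 21*S)
57*g(-10, 0) + 45 = 57*(21*(-10)) + 45 = 57*(-210) + 45 = -11970 + 45 = -11925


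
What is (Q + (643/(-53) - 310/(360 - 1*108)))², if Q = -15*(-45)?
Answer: 19522408785889/44595684 ≈ 4.3776e+5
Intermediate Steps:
Q = 675
(Q + (643/(-53) - 310/(360 - 1*108)))² = (675 + (643/(-53) - 310/(360 - 1*108)))² = (675 + (643*(-1/53) - 310/(360 - 108)))² = (675 + (-643/53 - 310/252))² = (675 + (-643/53 - 310*1/252))² = (675 + (-643/53 - 155/126))² = (675 - 89233/6678)² = (4418417/6678)² = 19522408785889/44595684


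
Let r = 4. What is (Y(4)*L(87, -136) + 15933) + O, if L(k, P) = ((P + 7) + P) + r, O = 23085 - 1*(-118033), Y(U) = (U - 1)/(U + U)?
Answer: 1255625/8 ≈ 1.5695e+5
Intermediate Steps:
Y(U) = (-1 + U)/(2*U) (Y(U) = (-1 + U)/((2*U)) = (-1 + U)*(1/(2*U)) = (-1 + U)/(2*U))
O = 141118 (O = 23085 + 118033 = 141118)
L(k, P) = 11 + 2*P (L(k, P) = ((P + 7) + P) + 4 = ((7 + P) + P) + 4 = (7 + 2*P) + 4 = 11 + 2*P)
(Y(4)*L(87, -136) + 15933) + O = (((½)*(-1 + 4)/4)*(11 + 2*(-136)) + 15933) + 141118 = (((½)*(¼)*3)*(11 - 272) + 15933) + 141118 = ((3/8)*(-261) + 15933) + 141118 = (-783/8 + 15933) + 141118 = 126681/8 + 141118 = 1255625/8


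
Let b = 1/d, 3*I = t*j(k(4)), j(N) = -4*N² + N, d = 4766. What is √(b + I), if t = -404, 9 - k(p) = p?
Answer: √2615377048734/14298 ≈ 113.11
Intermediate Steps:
k(p) = 9 - p
j(N) = N - 4*N²
I = 38380/3 (I = (-404*(9 - 1*4)*(1 - 4*(9 - 1*4)))/3 = (-404*(9 - 4)*(1 - 4*(9 - 4)))/3 = (-2020*(1 - 4*5))/3 = (-2020*(1 - 20))/3 = (-2020*(-19))/3 = (-404*(-95))/3 = (⅓)*38380 = 38380/3 ≈ 12793.)
b = 1/4766 ≈ 0.00020982
√(b + I) = √(1/4766 + 38380/3) = √(182919083/14298) = √2615377048734/14298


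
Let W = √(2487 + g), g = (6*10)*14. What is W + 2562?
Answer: 2562 + √3327 ≈ 2619.7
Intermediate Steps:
g = 840 (g = 60*14 = 840)
W = √3327 (W = √(2487 + 840) = √3327 ≈ 57.680)
W + 2562 = √3327 + 2562 = 2562 + √3327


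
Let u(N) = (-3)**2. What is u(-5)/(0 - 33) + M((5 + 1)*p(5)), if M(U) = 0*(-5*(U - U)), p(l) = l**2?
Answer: -3/11 ≈ -0.27273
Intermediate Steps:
M(U) = 0 (M(U) = 0*(-5*0) = 0*0 = 0)
u(N) = 9
u(-5)/(0 - 33) + M((5 + 1)*p(5)) = 9/(0 - 33) + 0 = 9/(-33) + 0 = -1/33*9 + 0 = -3/11 + 0 = -3/11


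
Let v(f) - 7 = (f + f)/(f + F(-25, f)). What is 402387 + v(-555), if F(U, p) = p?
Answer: 402395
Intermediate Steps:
v(f) = 8 (v(f) = 7 + (f + f)/(f + f) = 7 + (2*f)/((2*f)) = 7 + (2*f)*(1/(2*f)) = 7 + 1 = 8)
402387 + v(-555) = 402387 + 8 = 402395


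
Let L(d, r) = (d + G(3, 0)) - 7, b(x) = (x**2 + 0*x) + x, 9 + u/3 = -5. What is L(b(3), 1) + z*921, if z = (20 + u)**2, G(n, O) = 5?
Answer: 445774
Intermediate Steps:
u = -42 (u = -27 + 3*(-5) = -27 - 15 = -42)
b(x) = x + x**2 (b(x) = (x**2 + 0) + x = x**2 + x = x + x**2)
L(d, r) = -2 + d (L(d, r) = (d + 5) - 7 = (5 + d) - 7 = -2 + d)
z = 484 (z = (20 - 42)**2 = (-22)**2 = 484)
L(b(3), 1) + z*921 = (-2 + 3*(1 + 3)) + 484*921 = (-2 + 3*4) + 445764 = (-2 + 12) + 445764 = 10 + 445764 = 445774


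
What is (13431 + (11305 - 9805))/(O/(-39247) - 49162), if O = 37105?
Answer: -585996957/1929498119 ≈ -0.30370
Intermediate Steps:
(13431 + (11305 - 9805))/(O/(-39247) - 49162) = (13431 + (11305 - 9805))/(37105/(-39247) - 49162) = (13431 + 1500)/(37105*(-1/39247) - 49162) = 14931/(-37105/39247 - 49162) = 14931/(-1929498119/39247) = 14931*(-39247/1929498119) = -585996957/1929498119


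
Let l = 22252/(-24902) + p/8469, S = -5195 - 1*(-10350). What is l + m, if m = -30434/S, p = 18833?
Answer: -2486130991951/543581960445 ≈ -4.5736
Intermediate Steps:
S = 5155 (S = -5195 + 10350 = 5155)
l = 140263589/105447519 (l = 22252/(-24902) + 18833/8469 = 22252*(-1/24902) + 18833*(1/8469) = -11126/12451 + 18833/8469 = 140263589/105447519 ≈ 1.3302)
m = -30434/5155 ≈ -5.9038
l + m = 140263589/105447519 - 30434/5155 = -2486130991951/543581960445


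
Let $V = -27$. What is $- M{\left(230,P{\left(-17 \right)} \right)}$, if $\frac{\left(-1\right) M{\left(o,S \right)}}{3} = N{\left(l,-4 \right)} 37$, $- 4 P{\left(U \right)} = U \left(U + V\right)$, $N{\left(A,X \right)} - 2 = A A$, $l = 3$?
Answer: $1221$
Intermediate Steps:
$N{\left(A,X \right)} = 2 + A^{2}$ ($N{\left(A,X \right)} = 2 + A A = 2 + A^{2}$)
$P{\left(U \right)} = - \frac{U \left(-27 + U\right)}{4}$ ($P{\left(U \right)} = - \frac{U \left(U - 27\right)}{4} = - \frac{U \left(-27 + U\right)}{4}$)
$M{\left(o,S \right)} = -1221$ ($M{\left(o,S \right)} = - 3 \left(2 + 3^{2}\right) 37 = - 3 \left(2 + 9\right) 37 = - 3 \cdot 11 \cdot 37 = \left(-3\right) 407 = -1221$)
$- M{\left(230,P{\left(-17 \right)} \right)} = \left(-1\right) \left(-1221\right) = 1221$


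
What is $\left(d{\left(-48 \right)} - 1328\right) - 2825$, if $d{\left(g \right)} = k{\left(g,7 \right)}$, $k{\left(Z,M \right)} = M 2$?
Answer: $-4139$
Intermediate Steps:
$k{\left(Z,M \right)} = 2 M$
$d{\left(g \right)} = 14$ ($d{\left(g \right)} = 2 \cdot 7 = 14$)
$\left(d{\left(-48 \right)} - 1328\right) - 2825 = \left(14 - 1328\right) - 2825 = -1314 - 2825 = -4139$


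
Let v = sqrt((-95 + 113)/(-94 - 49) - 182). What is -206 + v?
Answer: -206 + 2*I*sqrt(931073)/143 ≈ -206.0 + 13.495*I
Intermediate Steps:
v = 2*I*sqrt(931073)/143 (v = sqrt(18/(-143) - 182) = sqrt(18*(-1/143) - 182) = sqrt(-18/143 - 182) = sqrt(-26044/143) = 2*I*sqrt(931073)/143 ≈ 13.495*I)
-206 + v = -206 + 2*I*sqrt(931073)/143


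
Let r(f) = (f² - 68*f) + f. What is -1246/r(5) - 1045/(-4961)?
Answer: 295698/69905 ≈ 4.2300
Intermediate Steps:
r(f) = f² - 67*f
-1246/r(5) - 1045/(-4961) = -1246*1/(5*(-67 + 5)) - 1045/(-4961) = -1246/(5*(-62)) - 1045*(-1/4961) = -1246/(-310) + 95/451 = -1246*(-1/310) + 95/451 = 623/155 + 95/451 = 295698/69905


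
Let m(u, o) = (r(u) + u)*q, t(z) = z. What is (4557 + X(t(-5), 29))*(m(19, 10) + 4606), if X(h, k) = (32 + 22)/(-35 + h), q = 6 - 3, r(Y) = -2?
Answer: 424313241/20 ≈ 2.1216e+7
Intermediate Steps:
q = 3
X(h, k) = 54/(-35 + h)
m(u, o) = -6 + 3*u (m(u, o) = (-2 + u)*3 = -6 + 3*u)
(4557 + X(t(-5), 29))*(m(19, 10) + 4606) = (4557 + 54/(-35 - 5))*((-6 + 3*19) + 4606) = (4557 + 54/(-40))*((-6 + 57) + 4606) = (4557 + 54*(-1/40))*(51 + 4606) = (4557 - 27/20)*4657 = (91113/20)*4657 = 424313241/20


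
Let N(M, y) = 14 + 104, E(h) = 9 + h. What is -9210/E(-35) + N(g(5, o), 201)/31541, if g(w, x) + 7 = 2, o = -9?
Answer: 145247839/410033 ≈ 354.23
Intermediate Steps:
g(w, x) = -5 (g(w, x) = -7 + 2 = -5)
N(M, y) = 118
-9210/E(-35) + N(g(5, o), 201)/31541 = -9210/(9 - 35) + 118/31541 = -9210/(-26) + 118*(1/31541) = -9210*(-1/26) + 118/31541 = 4605/13 + 118/31541 = 145247839/410033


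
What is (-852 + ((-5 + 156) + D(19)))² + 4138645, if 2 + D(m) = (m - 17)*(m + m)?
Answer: 4531774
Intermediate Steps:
D(m) = -2 + 2*m*(-17 + m) (D(m) = -2 + (m - 17)*(m + m) = -2 + (-17 + m)*(2*m) = -2 + 2*m*(-17 + m))
(-852 + ((-5 + 156) + D(19)))² + 4138645 = (-852 + ((-5 + 156) + (-2 - 34*19 + 2*19²)))² + 4138645 = (-852 + (151 + (-2 - 646 + 2*361)))² + 4138645 = (-852 + (151 + (-2 - 646 + 722)))² + 4138645 = (-852 + (151 + 74))² + 4138645 = (-852 + 225)² + 4138645 = (-627)² + 4138645 = 393129 + 4138645 = 4531774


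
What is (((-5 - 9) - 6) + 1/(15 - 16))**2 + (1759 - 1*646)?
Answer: 1554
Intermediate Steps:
(((-5 - 9) - 6) + 1/(15 - 16))**2 + (1759 - 1*646) = ((-14 - 6) + 1/(-1))**2 + (1759 - 646) = (-20 - 1)**2 + 1113 = (-21)**2 + 1113 = 441 + 1113 = 1554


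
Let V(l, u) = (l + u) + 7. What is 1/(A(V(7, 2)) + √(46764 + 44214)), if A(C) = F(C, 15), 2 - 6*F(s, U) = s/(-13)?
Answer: -91/15375233 + 169*√90978/15375233 ≈ 0.0033095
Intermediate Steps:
F(s, U) = ⅓ + s/78 (F(s, U) = ⅓ - s/(6*(-13)) = ⅓ - s*(-1)/(6*13) = ⅓ - (-1)*s/78 = ⅓ + s/78)
V(l, u) = 7 + l + u
A(C) = ⅓ + C/78
1/(A(V(7, 2)) + √(46764 + 44214)) = 1/((⅓ + (7 + 7 + 2)/78) + √(46764 + 44214)) = 1/((⅓ + (1/78)*16) + √90978) = 1/((⅓ + 8/39) + √90978) = 1/(7/13 + √90978)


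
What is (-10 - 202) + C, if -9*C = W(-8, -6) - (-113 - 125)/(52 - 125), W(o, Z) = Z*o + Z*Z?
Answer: -145178/657 ≈ -220.97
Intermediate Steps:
W(o, Z) = Z**2 + Z*o (W(o, Z) = Z*o + Z**2 = Z**2 + Z*o)
C = -5894/657 (C = -(-6*(-6 - 8) - (-113 - 125)/(52 - 125))/9 = -(-6*(-14) - (-238)/(-73))/9 = -(84 - (-238)*(-1)/73)/9 = -(84 - 1*238/73)/9 = -(84 - 238/73)/9 = -1/9*5894/73 = -5894/657 ≈ -8.9711)
(-10 - 202) + C = (-10 - 202) - 5894/657 = -212 - 5894/657 = -145178/657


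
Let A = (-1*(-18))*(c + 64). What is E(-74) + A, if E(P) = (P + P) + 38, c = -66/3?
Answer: 646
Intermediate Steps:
c = -22 (c = -66*⅓ = -22)
A = 756 (A = (-1*(-18))*(-22 + 64) = 18*42 = 756)
E(P) = 38 + 2*P (E(P) = 2*P + 38 = 38 + 2*P)
E(-74) + A = (38 + 2*(-74)) + 756 = (38 - 148) + 756 = -110 + 756 = 646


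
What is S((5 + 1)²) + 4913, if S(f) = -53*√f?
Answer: 4595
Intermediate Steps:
S((5 + 1)²) + 4913 = -53*√((5 + 1)²) + 4913 = -53*√(6²) + 4913 = -53*√36 + 4913 = -53*6 + 4913 = -318 + 4913 = 4595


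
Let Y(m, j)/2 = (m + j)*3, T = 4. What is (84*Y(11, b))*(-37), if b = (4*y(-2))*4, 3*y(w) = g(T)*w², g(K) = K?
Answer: -1796424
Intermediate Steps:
y(w) = 4*w²/3 (y(w) = (4*w²)/3 = 4*w²/3)
b = 256/3 (b = (4*((4/3)*(-2)²))*4 = (4*((4/3)*4))*4 = (4*(16/3))*4 = (64/3)*4 = 256/3 ≈ 85.333)
Y(m, j) = 6*j + 6*m (Y(m, j) = 2*((m + j)*3) = 2*((j + m)*3) = 2*(3*j + 3*m) = 6*j + 6*m)
(84*Y(11, b))*(-37) = (84*(6*(256/3) + 6*11))*(-37) = (84*(512 + 66))*(-37) = (84*578)*(-37) = 48552*(-37) = -1796424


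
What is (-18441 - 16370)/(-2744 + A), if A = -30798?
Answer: 34811/33542 ≈ 1.0378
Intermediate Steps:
(-18441 - 16370)/(-2744 + A) = (-18441 - 16370)/(-2744 - 30798) = -34811/(-33542) = -34811*(-1/33542) = 34811/33542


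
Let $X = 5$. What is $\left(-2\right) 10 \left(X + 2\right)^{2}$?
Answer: $-980$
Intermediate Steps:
$\left(-2\right) 10 \left(X + 2\right)^{2} = \left(-2\right) 10 \left(5 + 2\right)^{2} = - 20 \cdot 7^{2} = \left(-20\right) 49 = -980$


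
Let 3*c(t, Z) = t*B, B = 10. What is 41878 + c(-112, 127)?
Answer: 124514/3 ≈ 41505.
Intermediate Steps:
c(t, Z) = 10*t/3 (c(t, Z) = (t*10)/3 = (10*t)/3 = 10*t/3)
41878 + c(-112, 127) = 41878 + (10/3)*(-112) = 41878 - 1120/3 = 124514/3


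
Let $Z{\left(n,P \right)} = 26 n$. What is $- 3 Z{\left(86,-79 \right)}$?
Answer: $-6708$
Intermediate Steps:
$- 3 Z{\left(86,-79 \right)} = - 3 \cdot 26 \cdot 86 = \left(-3\right) 2236 = -6708$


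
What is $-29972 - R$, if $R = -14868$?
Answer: $-15104$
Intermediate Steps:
$-29972 - R = -29972 - -14868 = -29972 + 14868 = -15104$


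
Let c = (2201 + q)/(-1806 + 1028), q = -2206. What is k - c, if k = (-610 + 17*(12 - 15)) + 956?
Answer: 229505/778 ≈ 294.99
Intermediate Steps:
c = 5/778 (c = (2201 - 2206)/(-1806 + 1028) = -5/(-778) = -5*(-1/778) = 5/778 ≈ 0.0064267)
k = 295 (k = (-610 + 17*(-3)) + 956 = (-610 - 51) + 956 = -661 + 956 = 295)
k - c = 295 - 1*5/778 = 295 - 5/778 = 229505/778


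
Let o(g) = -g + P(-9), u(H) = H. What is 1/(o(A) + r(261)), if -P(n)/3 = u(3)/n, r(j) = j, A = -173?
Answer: 1/435 ≈ 0.0022989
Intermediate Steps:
P(n) = -9/n
o(g) = 1 - g (o(g) = -g - 9/(-9) = -g - 9*(-⅑) = -g + 1 = 1 - g)
1/(o(A) + r(261)) = 1/((1 - 1*(-173)) + 261) = 1/((1 + 173) + 261) = 1/(174 + 261) = 1/435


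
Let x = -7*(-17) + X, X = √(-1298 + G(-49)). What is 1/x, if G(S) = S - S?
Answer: 119/15459 - I*√1298/15459 ≈ 0.0076978 - 0.0023305*I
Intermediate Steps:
G(S) = 0
X = I*√1298 (X = √(-1298 + 0) = √(-1298) = I*√1298 ≈ 36.028*I)
x = 119 + I*√1298 (x = -7*(-17) + I*√1298 = 119 + I*√1298 ≈ 119.0 + 36.028*I)
1/x = 1/(119 + I*√1298)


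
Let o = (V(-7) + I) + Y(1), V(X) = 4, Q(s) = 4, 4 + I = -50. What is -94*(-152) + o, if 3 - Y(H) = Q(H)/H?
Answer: 14237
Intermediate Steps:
I = -54 (I = -4 - 50 = -54)
Y(H) = 3 - 4/H
o = -51 (o = (4 - 54) + (3 - 4/1) = -50 + (3 - 4*1) = -50 + (3 - 4) = -50 - 1 = -51)
-94*(-152) + o = -94*(-152) - 51 = 14288 - 51 = 14237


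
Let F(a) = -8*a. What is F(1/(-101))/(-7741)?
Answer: -8/781841 ≈ -1.0232e-5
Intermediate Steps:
F(1/(-101))/(-7741) = -8/(-101)/(-7741) = -8*(-1/101)*(-1/7741) = (8/101)*(-1/7741) = -8/781841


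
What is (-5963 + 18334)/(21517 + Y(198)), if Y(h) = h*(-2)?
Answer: 12371/21121 ≈ 0.58572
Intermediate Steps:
Y(h) = -2*h
(-5963 + 18334)/(21517 + Y(198)) = (-5963 + 18334)/(21517 - 2*198) = 12371/(21517 - 396) = 12371/21121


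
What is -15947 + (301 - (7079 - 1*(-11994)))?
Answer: -34719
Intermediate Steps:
-15947 + (301 - (7079 - 1*(-11994))) = -15947 + (301 - (7079 + 11994)) = -15947 + (301 - 1*19073) = -15947 + (301 - 19073) = -15947 - 18772 = -34719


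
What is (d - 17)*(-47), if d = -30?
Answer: 2209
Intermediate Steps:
(d - 17)*(-47) = (-30 - 17)*(-47) = -47*(-47) = 2209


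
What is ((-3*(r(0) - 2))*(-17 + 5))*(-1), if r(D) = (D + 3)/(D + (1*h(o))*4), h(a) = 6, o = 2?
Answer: 135/2 ≈ 67.500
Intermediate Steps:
r(D) = (3 + D)/(24 + D) (r(D) = (D + 3)/(D + (1*6)*4) = (3 + D)/(D + 6*4) = (3 + D)/(D + 24) = (3 + D)/(24 + D))
((-3*(r(0) - 2))*(-17 + 5))*(-1) = ((-3*((3 + 0)/(24 + 0) - 2))*(-17 + 5))*(-1) = (-3*(3/24 - 2)*(-12))*(-1) = (-3*((1/24)*3 - 2)*(-12))*(-1) = (-3*(1/8 - 2)*(-12))*(-1) = (-3*(-15/8)*(-12))*(-1) = ((45/8)*(-12))*(-1) = -135/2*(-1) = 135/2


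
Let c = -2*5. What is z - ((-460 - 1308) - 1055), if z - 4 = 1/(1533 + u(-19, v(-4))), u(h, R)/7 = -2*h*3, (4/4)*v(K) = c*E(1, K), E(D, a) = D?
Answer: 6589738/2331 ≈ 2827.0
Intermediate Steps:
c = -10
v(K) = -10 (v(K) = -10*1 = -10)
u(h, R) = -42*h (u(h, R) = 7*(-2*h*3) = 7*(-6*h) = -42*h)
z = 9325/2331 (z = 4 + 1/(1533 - 42*(-19)) = 4 + 1/(1533 + 798) = 4 + 1/2331 = 9325/2331 ≈ 4.0004)
z - ((-460 - 1308) - 1055) = 9325/2331 - ((-460 - 1308) - 1055) = 9325/2331 - (-1768 - 1055) = 9325/2331 - 1*(-2823) = 9325/2331 + 2823 = 6589738/2331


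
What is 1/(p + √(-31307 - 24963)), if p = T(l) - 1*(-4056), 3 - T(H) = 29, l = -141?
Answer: 403/1629717 - I*√56270/16297170 ≈ 0.00024728 - 1.4555e-5*I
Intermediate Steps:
T(H) = -26 (T(H) = 3 - 1*29 = 3 - 29 = -26)
p = 4030 (p = -26 - 1*(-4056) = -26 + 4056 = 4030)
1/(p + √(-31307 - 24963)) = 1/(4030 + √(-31307 - 24963)) = 1/(4030 + √(-56270)) = 1/(4030 + I*√56270)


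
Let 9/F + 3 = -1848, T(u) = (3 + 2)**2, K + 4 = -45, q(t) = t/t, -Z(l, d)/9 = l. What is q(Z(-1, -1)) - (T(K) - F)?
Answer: -14811/617 ≈ -24.005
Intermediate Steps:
Z(l, d) = -9*l
q(t) = 1
K = -49 (K = -4 - 45 = -49)
T(u) = 25 (T(u) = 5**2 = 25)
F = -3/617 (F = 9/(-3 - 1848) = 9/(-1851) = 9*(-1/1851) = -3/617 ≈ -0.0048622)
q(Z(-1, -1)) - (T(K) - F) = 1 - (25 - 1*(-3/617)) = 1 - (25 + 3/617) = 1 - 1*15428/617 = 1 - 15428/617 = -14811/617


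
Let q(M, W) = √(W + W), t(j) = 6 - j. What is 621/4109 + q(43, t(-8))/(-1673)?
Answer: 621/4109 - 2*√7/1673 ≈ 0.14797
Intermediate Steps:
q(M, W) = √2*√W (q(M, W) = √(2*W) = √2*√W)
621/4109 + q(43, t(-8))/(-1673) = 621/4109 + (√2*√(6 - 1*(-8)))/(-1673) = 621*(1/4109) + (√2*√(6 + 8))*(-1/1673) = 621/4109 + (√2*√14)*(-1/1673) = 621/4109 + (2*√7)*(-1/1673) = 621/4109 - 2*√7/1673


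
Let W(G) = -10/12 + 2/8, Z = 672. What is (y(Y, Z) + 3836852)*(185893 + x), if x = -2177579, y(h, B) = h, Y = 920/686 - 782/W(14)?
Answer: -2622055638743232/343 ≈ -7.6445e+12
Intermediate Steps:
W(G) = -7/12 (W(G) = -10*1/12 + 2*(⅛) = -⅚ + ¼ = -7/12)
Y = 460276/343 (Y = 920/686 - 782/(-7/12) = 920*(1/686) - 782*(-12/7) = 460/343 + 9384/7 = 460276/343 ≈ 1341.9)
(y(Y, Z) + 3836852)*(185893 + x) = (460276/343 + 3836852)*(185893 - 2177579) = (1316500512/343)*(-1991686) = -2622055638743232/343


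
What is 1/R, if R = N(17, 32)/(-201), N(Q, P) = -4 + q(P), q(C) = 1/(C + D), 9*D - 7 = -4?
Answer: 19497/385 ≈ 50.642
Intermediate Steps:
D = 1/3 (D = 7/9 + (1/9)*(-4) = 7/9 - 4/9 = 1/3 ≈ 0.33333)
q(C) = 1/(1/3 + C) (q(C) = 1/(C + 1/3) = 1/(1/3 + C))
N(Q, P) = -4 + 3/(1 + 3*P)
R = 385/19497 (R = ((-1 - 12*32)/(1 + 3*32))/(-201) = ((-1 - 384)/(1 + 96))*(-1/201) = (-385/97)*(-1/201) = ((1/97)*(-385))*(-1/201) = -385/97*(-1/201) = 385/19497 ≈ 0.019747)
1/R = 1/(385/19497) = 19497/385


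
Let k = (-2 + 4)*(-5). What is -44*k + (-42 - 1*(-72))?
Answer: 470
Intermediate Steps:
k = -10 (k = 2*(-5) = -10)
-44*k + (-42 - 1*(-72)) = -44*(-10) + (-42 - 1*(-72)) = 440 + (-42 + 72) = 440 + 30 = 470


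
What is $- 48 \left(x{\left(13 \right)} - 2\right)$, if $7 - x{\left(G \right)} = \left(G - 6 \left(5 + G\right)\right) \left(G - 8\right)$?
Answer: $-23040$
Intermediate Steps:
$x{\left(G \right)} = 7 - \left(-30 - 5 G\right) \left(-8 + G\right)$ ($x{\left(G \right)} = 7 - \left(G - 6 \left(5 + G\right)\right) \left(G - 8\right) = 7 - \left(G - \left(30 + 6 G\right)\right) \left(-8 + G\right) = 7 - \left(-30 - 5 G\right) \left(-8 + G\right)$)
$- 48 \left(x{\left(13 \right)} - 2\right) = - 48 \left(\left(-233 - 130 + 5 \cdot 13^{2}\right) - 2\right) = - 48 \left(\left(-233 - 130 + 5 \cdot 169\right) - 2\right) = - 48 \left(\left(-233 - 130 + 845\right) - 2\right) = - 48 \left(482 - 2\right) = \left(-48\right) 480 = -23040$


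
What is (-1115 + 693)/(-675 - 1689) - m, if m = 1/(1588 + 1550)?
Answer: 55078/309093 ≈ 0.17819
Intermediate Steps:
m = 1/3138 ≈ 0.00031867
(-1115 + 693)/(-675 - 1689) - m = (-1115 + 693)/(-675 - 1689) - 1*1/3138 = -422/(-2364) - 1/3138 = -422*(-1/2364) - 1/3138 = 211/1182 - 1/3138 = 55078/309093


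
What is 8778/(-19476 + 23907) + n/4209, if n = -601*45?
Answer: -1315711/296033 ≈ -4.4445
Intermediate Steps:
n = -27045
8778/(-19476 + 23907) + n/4209 = 8778/(-19476 + 23907) - 27045/4209 = 8778/4431 - 27045*1/4209 = 8778*(1/4431) - 9015/1403 = 418/211 - 9015/1403 = -1315711/296033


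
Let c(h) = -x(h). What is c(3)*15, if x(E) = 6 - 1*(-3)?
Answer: -135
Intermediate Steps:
x(E) = 9 (x(E) = 6 + 3 = 9)
c(h) = -9 (c(h) = -1*9 = -9)
c(3)*15 = -9*15 = -135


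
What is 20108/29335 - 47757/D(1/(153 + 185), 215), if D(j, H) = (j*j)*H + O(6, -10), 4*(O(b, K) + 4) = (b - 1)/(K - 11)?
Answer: 1680626170739834/142784973655 ≈ 11770.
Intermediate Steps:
O(b, K) = -4 + (-1 + b)/(4*(-11 + K)) (O(b, K) = -4 + ((b - 1)/(K - 11))/4 = -4 + ((-1 + b)/(-11 + K))/4 = -4 + (-1 + b)/(4*(-11 + K)))
D(j, H) = -341/84 + H*j² (D(j, H) = (j*j)*H + (175 + 6 - 16*(-10))/(4*(-11 - 10)) = j²*H + (¼)*(175 + 6 + 160)/(-21) = H*j² + (¼)*(-1/21)*341 = H*j² - 341/84 = -341/84 + H*j²)
20108/29335 - 47757/D(1/(153 + 185), 215) = 20108/29335 - 47757/(-341/84 + 215*(1/(153 + 185))²) = 20108*(1/29335) - 47757/(-341/84 + 215*(1/338)²) = 20108/29335 - 47757/(-341/84 + 215*(1/338)²) = 20108/29335 - 47757/(-341/84 + 215*(1/114244)) = 20108/29335 - 47757/(-341/84 + 215/114244) = 20108/29335 - 47757/(-4867393/1199562) = 20108/29335 - 47757*(-1199562/4867393) = 20108/29335 + 57287482434/4867393 = 1680626170739834/142784973655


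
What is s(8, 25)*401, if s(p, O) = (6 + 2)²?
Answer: 25664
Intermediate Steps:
s(p, O) = 64 (s(p, O) = 8² = 64)
s(8, 25)*401 = 64*401 = 25664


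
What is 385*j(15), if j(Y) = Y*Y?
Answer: 86625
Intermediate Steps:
j(Y) = Y**2
385*j(15) = 385*15**2 = 385*225 = 86625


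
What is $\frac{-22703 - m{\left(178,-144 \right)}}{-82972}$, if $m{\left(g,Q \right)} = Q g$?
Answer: $- \frac{2929}{82972} \approx -0.035301$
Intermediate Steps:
$\frac{-22703 - m{\left(178,-144 \right)}}{-82972} = \frac{-22703 - \left(-144\right) 178}{-82972} = \left(-22703 - -25632\right) \left(- \frac{1}{82972}\right) = \left(-22703 + 25632\right) \left(- \frac{1}{82972}\right) = 2929 \left(- \frac{1}{82972}\right) = - \frac{2929}{82972}$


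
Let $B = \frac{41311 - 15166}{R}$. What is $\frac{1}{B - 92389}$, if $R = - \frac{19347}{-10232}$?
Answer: $- \frac{6449}{506644781} \approx -1.2729 \cdot 10^{-5}$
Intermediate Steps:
$R = \frac{19347}{10232}$ ($R = \left(-19347\right) \left(- \frac{1}{10232}\right) = \frac{19347}{10232} \approx 1.8908$)
$B = \frac{89171880}{6449}$ ($B = \frac{41311 - 15166}{\frac{19347}{10232}} = \left(41311 - 15166\right) \frac{10232}{19347} = 26145 \cdot \frac{10232}{19347} = \frac{89171880}{6449} \approx 13827.0$)
$\frac{1}{B - 92389} = \frac{1}{\frac{89171880}{6449} - 92389} = \frac{1}{- \frac{506644781}{6449}} = - \frac{6449}{506644781}$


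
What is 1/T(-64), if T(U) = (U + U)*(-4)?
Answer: 1/512 ≈ 0.0019531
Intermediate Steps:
T(U) = -8*U (T(U) = (2*U)*(-4) = -8*U)
1/T(-64) = 1/(-8*(-64)) = 1/512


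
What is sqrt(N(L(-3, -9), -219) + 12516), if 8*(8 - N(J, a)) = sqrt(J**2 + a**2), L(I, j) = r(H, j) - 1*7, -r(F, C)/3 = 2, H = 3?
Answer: sqrt(200384 - 2*sqrt(48130))/4 ≈ 111.79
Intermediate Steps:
r(F, C) = -6 (r(F, C) = -3*2 = -6)
L(I, j) = -13 (L(I, j) = -6 - 1*7 = -6 - 7 = -13)
N(J, a) = 8 - sqrt(J**2 + a**2)/8
sqrt(N(L(-3, -9), -219) + 12516) = sqrt((8 - sqrt((-13)**2 + (-219)**2)/8) + 12516) = sqrt((8 - sqrt(169 + 47961)/8) + 12516) = sqrt((8 - sqrt(48130)/8) + 12516) = sqrt(12524 - sqrt(48130)/8)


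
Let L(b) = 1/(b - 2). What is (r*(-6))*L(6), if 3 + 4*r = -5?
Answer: 3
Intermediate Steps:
r = -2 (r = -¾ + (¼)*(-5) = -¾ - 5/4 = -2)
L(b) = 1/(-2 + b)
(r*(-6))*L(6) = (-2*(-6))/(-2 + 6) = 12/4 = 12*(¼) = 3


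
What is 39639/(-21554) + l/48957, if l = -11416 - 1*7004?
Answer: -779210401/351739726 ≈ -2.2153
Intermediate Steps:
l = -18420 (l = -11416 - 7004 = -18420)
39639/(-21554) + l/48957 = 39639/(-21554) - 18420/48957 = 39639*(-1/21554) - 18420*1/48957 = -39639/21554 - 6140/16319 = -779210401/351739726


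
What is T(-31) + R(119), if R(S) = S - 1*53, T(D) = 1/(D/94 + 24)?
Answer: 146944/2225 ≈ 66.042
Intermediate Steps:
T(D) = 1/(24 + D/94) (T(D) = 1/(D*(1/94) + 24) = 1/(D/94 + 24) = 1/(24 + D/94))
R(S) = -53 + S (R(S) = S - 53 = -53 + S)
T(-31) + R(119) = 94/(2256 - 31) + (-53 + 119) = 94/2225 + 66 = 146944/2225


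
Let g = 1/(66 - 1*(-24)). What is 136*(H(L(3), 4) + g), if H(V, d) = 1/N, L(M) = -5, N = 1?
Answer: 6188/45 ≈ 137.51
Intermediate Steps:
g = 1/90 (g = 1/(66 + 24) = 1/90 ≈ 0.011111)
H(V, d) = 1 (H(V, d) = 1/1 = 1)
136*(H(L(3), 4) + g) = 136*(1 + 1/90) = 136*(91/90) = 6188/45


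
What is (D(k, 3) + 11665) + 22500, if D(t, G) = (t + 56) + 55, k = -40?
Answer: 34236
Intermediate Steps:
D(t, G) = 111 + t (D(t, G) = (56 + t) + 55 = 111 + t)
(D(k, 3) + 11665) + 22500 = ((111 - 40) + 11665) + 22500 = (71 + 11665) + 22500 = 11736 + 22500 = 34236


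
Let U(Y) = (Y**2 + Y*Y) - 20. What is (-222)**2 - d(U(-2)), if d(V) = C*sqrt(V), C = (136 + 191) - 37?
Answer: 49284 - 580*I*sqrt(3) ≈ 49284.0 - 1004.6*I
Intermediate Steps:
C = 290 (C = 327 - 37 = 290)
U(Y) = -20 + 2*Y**2 (U(Y) = (Y**2 + Y**2) - 20 = 2*Y**2 - 20 = -20 + 2*Y**2)
d(V) = 290*sqrt(V)
(-222)**2 - d(U(-2)) = (-222)**2 - 290*sqrt(-20 + 2*(-2)**2) = 49284 - 290*sqrt(-20 + 2*4) = 49284 - 290*sqrt(-20 + 8) = 49284 - 290*sqrt(-12) = 49284 - 290*2*I*sqrt(3) = 49284 - 580*I*sqrt(3)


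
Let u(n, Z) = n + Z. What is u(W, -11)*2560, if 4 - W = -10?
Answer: 7680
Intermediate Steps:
W = 14 (W = 4 - 1*(-10) = 4 + 10 = 14)
u(n, Z) = Z + n
u(W, -11)*2560 = (-11 + 14)*2560 = 3*2560 = 7680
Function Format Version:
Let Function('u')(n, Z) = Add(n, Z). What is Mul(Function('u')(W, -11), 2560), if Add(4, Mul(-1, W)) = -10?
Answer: 7680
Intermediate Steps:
W = 14 (W = Add(4, Mul(-1, -10)) = Add(4, 10) = 14)
Function('u')(n, Z) = Add(Z, n)
Mul(Function('u')(W, -11), 2560) = Mul(Add(-11, 14), 2560) = Mul(3, 2560) = 7680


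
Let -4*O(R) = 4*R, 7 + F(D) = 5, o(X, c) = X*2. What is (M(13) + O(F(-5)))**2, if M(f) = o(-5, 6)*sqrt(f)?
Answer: 1304 - 40*sqrt(13) ≈ 1159.8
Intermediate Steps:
o(X, c) = 2*X
F(D) = -2 (F(D) = -7 + 5 = -2)
O(R) = -R
M(f) = -10*sqrt(f) (M(f) = (2*(-5))*sqrt(f) = -10*sqrt(f))
(M(13) + O(F(-5)))**2 = (-10*sqrt(13) - 1*(-2))**2 = (-10*sqrt(13) + 2)**2 = (2 - 10*sqrt(13))**2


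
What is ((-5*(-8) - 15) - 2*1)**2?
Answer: 529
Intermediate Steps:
((-5*(-8) - 15) - 2*1)**2 = ((40 - 15) - 2)**2 = (25 - 2)**2 = 23**2 = 529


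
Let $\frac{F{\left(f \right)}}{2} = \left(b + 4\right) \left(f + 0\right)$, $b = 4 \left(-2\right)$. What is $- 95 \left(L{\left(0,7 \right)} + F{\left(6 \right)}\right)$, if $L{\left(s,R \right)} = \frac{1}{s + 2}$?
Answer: $\frac{9025}{2} \approx 4512.5$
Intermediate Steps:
$b = -8$
$F{\left(f \right)} = - 8 f$ ($F{\left(f \right)} = 2 \left(-8 + 4\right) \left(f + 0\right) = 2 \left(- 4 f\right) = - 8 f$)
$L{\left(s,R \right)} = \frac{1}{2 + s}$
$- 95 \left(L{\left(0,7 \right)} + F{\left(6 \right)}\right) = - 95 \left(\frac{1}{2 + 0} - 48\right) = - 95 \left(\frac{1}{2} - 48\right) = \left(-95\right) \left(- \frac{95}{2}\right) = \frac{9025}{2}$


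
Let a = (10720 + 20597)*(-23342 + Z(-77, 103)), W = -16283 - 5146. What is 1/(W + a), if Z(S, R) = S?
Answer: -1/733434252 ≈ -1.3634e-9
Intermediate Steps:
W = -21429
a = -733412823 (a = (10720 + 20597)*(-23342 - 77) = 31317*(-23419) = -733412823)
1/(W + a) = 1/(-21429 - 733412823) = 1/(-733434252) = -1/733434252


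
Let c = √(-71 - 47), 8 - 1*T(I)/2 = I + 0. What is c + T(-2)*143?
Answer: 2860 + I*√118 ≈ 2860.0 + 10.863*I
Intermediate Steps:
T(I) = 16 - 2*I (T(I) = 16 - 2*(I + 0) = 16 - 2*I)
c = I*√118 (c = √(-118) = I*√118 ≈ 10.863*I)
c + T(-2)*143 = I*√118 + (16 - 2*(-2))*143 = I*√118 + (16 + 4)*143 = I*√118 + 20*143 = I*√118 + 2860 = 2860 + I*√118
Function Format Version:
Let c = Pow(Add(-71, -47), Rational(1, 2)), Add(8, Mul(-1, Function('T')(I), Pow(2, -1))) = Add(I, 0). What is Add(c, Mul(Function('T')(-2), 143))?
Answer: Add(2860, Mul(I, Pow(118, Rational(1, 2)))) ≈ Add(2860.0, Mul(10.863, I))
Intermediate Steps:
Function('T')(I) = Add(16, Mul(-2, I)) (Function('T')(I) = Add(16, Mul(-2, Add(I, 0))) = Add(16, Mul(-2, I)))
c = Mul(I, Pow(118, Rational(1, 2))) (c = Pow(-118, Rational(1, 2)) = Mul(I, Pow(118, Rational(1, 2))) ≈ Mul(10.863, I))
Add(c, Mul(Function('T')(-2), 143)) = Add(Mul(I, Pow(118, Rational(1, 2))), Mul(Add(16, Mul(-2, -2)), 143)) = Add(Mul(I, Pow(118, Rational(1, 2))), Mul(Add(16, 4), 143)) = Add(Mul(I, Pow(118, Rational(1, 2))), Mul(20, 143)) = Add(Mul(I, Pow(118, Rational(1, 2))), 2860) = Add(2860, Mul(I, Pow(118, Rational(1, 2))))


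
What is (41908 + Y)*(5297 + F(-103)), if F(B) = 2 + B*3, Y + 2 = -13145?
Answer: 143517390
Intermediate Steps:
Y = -13147 (Y = -2 - 13145 = -13147)
F(B) = 2 + 3*B
(41908 + Y)*(5297 + F(-103)) = (41908 - 13147)*(5297 + (2 + 3*(-103))) = 28761*(5297 + (2 - 309)) = 28761*(5297 - 307) = 28761*4990 = 143517390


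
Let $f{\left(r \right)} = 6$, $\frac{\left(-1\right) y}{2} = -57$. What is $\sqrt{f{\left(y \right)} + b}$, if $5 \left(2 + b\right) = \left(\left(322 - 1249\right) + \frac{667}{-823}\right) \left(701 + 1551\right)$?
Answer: $\frac{2 i \sqrt{1769021747835}}{4115} \approx 646.44 i$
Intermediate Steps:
$y = 114$ ($y = \left(-2\right) \left(-57\right) = 114$)
$b = - \frac{1719608406}{4115}$ ($b = -2 + \frac{\left(\left(322 - 1249\right) + \frac{667}{-823}\right) \left(701 + 1551\right)}{5} = -2 + \frac{\left(\left(322 - 1249\right) + 667 \left(- \frac{1}{823}\right)\right) 2252}{5} = -2 + \frac{\left(-927 - \frac{667}{823}\right) 2252}{5} = -2 + \frac{\left(- \frac{763588}{823}\right) 2252}{5} = -2 + \frac{1}{5} \left(- \frac{1719600176}{823}\right) = -2 - \frac{1719600176}{4115} = - \frac{1719608406}{4115} \approx -4.1789 \cdot 10^{5}$)
$\sqrt{f{\left(y \right)} + b} = \sqrt{6 - \frac{1719608406}{4115}} = \sqrt{- \frac{1719583716}{4115}} = \frac{2 i \sqrt{1769021747835}}{4115}$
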